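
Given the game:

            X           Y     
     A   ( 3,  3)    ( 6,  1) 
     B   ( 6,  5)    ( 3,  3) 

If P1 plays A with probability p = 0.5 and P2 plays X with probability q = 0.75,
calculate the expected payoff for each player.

E[P1] = 4.5, E[P2] = 3.5

Work:
E[P1] = p·q·π₁(A,X) + p·(1-q)·π₁(A,Y) + (1-p)·q·π₁(B,X) + (1-p)·(1-q)·π₁(B,Y)
= 0.5·0.75·3 + 0.5·0.25·6 + 0.5·0.75·6 + 0.5·0.25·3
= 4.5

E[P2] = 3.5 (similar calculation)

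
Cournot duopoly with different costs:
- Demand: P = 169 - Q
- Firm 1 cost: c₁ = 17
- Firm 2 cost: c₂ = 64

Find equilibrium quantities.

q₁* = 66.33, q₂* = 19.33

Work:
Reaction: q₁ = (169 - 17 - q₂)/2
Reaction: q₂ = (169 - 64 - q₁)/2
Solve simultaneously:
q₁* = (169 - 2×17 + 64)/3 = 66.33
q₂* = (169 - 2×64 + 17)/3 = 19.33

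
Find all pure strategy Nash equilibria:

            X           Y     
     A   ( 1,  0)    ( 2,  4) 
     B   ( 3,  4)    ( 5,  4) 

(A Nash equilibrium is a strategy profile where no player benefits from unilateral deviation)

Nash equilibrium: (B, X), (B, Y)

Work:
Best responses:
  P1 vs X: payoffs [1, 3] → best response B (payoff 3)
  P1 vs Y: payoffs [2, 5] → best response B (payoff 5)
  P2 vs A: payoffs [0, 4] → best response Y (payoff 4)
  P2 vs B: payoffs [4, 4] → best response X/Y (payoff 4)
Mutual best responses: (B,X), (B,Y) → Nash equilibria.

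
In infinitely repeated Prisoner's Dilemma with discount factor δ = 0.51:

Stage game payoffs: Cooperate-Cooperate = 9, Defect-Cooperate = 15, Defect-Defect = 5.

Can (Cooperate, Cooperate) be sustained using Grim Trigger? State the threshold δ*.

δ* = 0.6; since δ = 0.51 < 0.6, cooperation cannot be sustained

Work:
For Grim Trigger:
Cooperate forever: 9/(1-δ)
Defect then punished: 15 + 5·δ/(1-δ)
Need: 9/(1-δ) ≥ 15 + 5·δ/(1-δ)
Solving: δ ≥ (T-R)/(T-P) = (15-9)/(15-5) = 0.6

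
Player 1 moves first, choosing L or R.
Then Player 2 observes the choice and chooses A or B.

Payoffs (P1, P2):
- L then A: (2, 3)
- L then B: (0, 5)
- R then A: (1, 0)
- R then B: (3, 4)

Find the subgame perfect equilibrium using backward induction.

P1 plays R, P2 plays B after L and B after R; Payoff (3, 4)

Work:
Backward induction:
After L: P2 chooses B → P1 gets 0
After R: P2 chooses B → P1 gets 3
P1 chooses R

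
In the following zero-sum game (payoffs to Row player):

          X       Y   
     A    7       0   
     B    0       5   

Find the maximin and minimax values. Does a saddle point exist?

Maximin = 0, Minimax = 5, Saddle: False

Work:
Row minimums: [0, 0] → maximin = 0
Column maximums: [7, 5] → minimax = 5
No saddle point (maximin ≠ minimax). Mixed strategy needed.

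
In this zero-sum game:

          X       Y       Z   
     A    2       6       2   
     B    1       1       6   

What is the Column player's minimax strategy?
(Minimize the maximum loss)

Column should play X, value = 2

Work:
Column player minimizes Row's maximum payoff:
Column X: max payoff to Row = 2
Column Y: max payoff to Row = 6
Column Z: max payoff to Row = 6
Minimum is 2, achieved by column X.
Minimax strategy: X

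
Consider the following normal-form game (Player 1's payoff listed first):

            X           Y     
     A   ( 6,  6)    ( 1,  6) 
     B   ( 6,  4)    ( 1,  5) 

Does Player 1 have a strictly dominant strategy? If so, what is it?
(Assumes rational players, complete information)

No strictly dominant strategy exists for Player 1

Work:
A strategy strictly dominates another if it gives a strictly higher payoff against every opponent action. Compare each pair of P1's strategies column-by-column:
  A vs B: [6 vs 6, 1 vs 1] → A does not strictly dominate B (column X: 6 ≤ 6)
  B vs A: [6 vs 6, 1 vs 1] → B does not strictly dominate A (column X: 6 ≤ 6)
No single strategy strictly dominates all others → no strictly dominant strategy.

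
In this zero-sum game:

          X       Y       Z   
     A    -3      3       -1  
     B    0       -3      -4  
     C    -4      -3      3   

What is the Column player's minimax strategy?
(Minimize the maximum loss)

Column should play X, value = 0

Work:
Column player minimizes Row's maximum payoff:
Column X: max payoff to Row = 0
Column Y: max payoff to Row = 3
Column Z: max payoff to Row = 3
Minimum is 0, achieved by column X.
Minimax strategy: X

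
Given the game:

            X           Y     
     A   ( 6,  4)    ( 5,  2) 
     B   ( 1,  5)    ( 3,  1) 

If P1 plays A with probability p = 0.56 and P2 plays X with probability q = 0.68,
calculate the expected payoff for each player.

E[P1] = 3.9024, E[P2] = 3.5184

Work:
E[P1] = p·q·π₁(A,X) + p·(1-q)·π₁(A,Y) + (1-p)·q·π₁(B,X) + (1-p)·(1-q)·π₁(B,Y)
= 0.56·0.68·6 + 0.56·0.32·5 + 0.44·0.68·1 + 0.44·0.32·3
= 3.9024

E[P2] = 3.5184 (similar calculation)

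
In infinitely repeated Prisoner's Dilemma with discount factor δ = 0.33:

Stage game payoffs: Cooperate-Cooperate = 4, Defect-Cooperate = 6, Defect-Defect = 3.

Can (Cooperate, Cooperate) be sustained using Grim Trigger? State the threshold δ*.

δ* = 0.6667; since δ = 0.33 < 0.6667, cooperation cannot be sustained

Work:
For Grim Trigger:
Cooperate forever: 4/(1-δ)
Defect then punished: 6 + 3·δ/(1-δ)
Need: 4/(1-δ) ≥ 6 + 3·δ/(1-δ)
Solving: δ ≥ (T-R)/(T-P) = (6-4)/(6-3) = 0.6667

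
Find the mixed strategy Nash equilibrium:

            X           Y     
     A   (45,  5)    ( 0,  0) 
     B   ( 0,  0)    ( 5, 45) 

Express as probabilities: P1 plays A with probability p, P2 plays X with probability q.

p = 0.9, q = 0.1

Work:
Find probabilities that make opponent indifferent:
P2 chooses q to make P1 indifferent between A and B
P1 chooses p to make P2 indifferent between X and Y
Mixed NE: P1 plays (A: 0.9, B: 0.1), P2 plays (X: 0.1, Y: 0.9)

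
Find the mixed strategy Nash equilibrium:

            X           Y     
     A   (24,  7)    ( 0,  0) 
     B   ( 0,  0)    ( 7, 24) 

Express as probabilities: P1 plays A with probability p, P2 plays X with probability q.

p = 0.7742, q = 0.2258

Work:
Find probabilities that make opponent indifferent:
P2 chooses q to make P1 indifferent between A and B
P1 chooses p to make P2 indifferent between X and Y
Mixed NE: P1 plays (A: 0.7742, B: 0.2258), P2 plays (X: 0.2258, Y: 0.7742)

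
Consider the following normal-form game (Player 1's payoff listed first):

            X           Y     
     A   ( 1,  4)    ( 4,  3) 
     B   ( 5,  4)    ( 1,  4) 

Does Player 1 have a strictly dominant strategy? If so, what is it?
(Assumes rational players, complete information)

No strictly dominant strategy exists for Player 1

Work:
A strategy strictly dominates another if it gives a strictly higher payoff against every opponent action. Compare each pair of P1's strategies column-by-column:
  A vs B: [1 vs 5, 4 vs 1] → A does not strictly dominate B (column X: 1 ≤ 5)
  B vs A: [5 vs 1, 1 vs 4] → B does not strictly dominate A (column Y: 1 ≤ 4)
No single strategy strictly dominates all others → no strictly dominant strategy.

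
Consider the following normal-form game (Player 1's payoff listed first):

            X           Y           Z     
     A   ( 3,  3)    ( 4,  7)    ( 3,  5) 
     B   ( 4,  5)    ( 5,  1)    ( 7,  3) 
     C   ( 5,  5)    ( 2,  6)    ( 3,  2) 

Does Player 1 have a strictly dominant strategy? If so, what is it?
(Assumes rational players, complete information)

No strictly dominant strategy exists for Player 1

Work:
A strategy strictly dominates another if it gives a strictly higher payoff against every opponent action. Compare each pair of P1's strategies column-by-column:
  A vs B: [3 vs 4, 4 vs 5, 3 vs 7] → A does not strictly dominate B (column X: 3 ≤ 4)
  A vs C: [3 vs 5, 4 vs 2, 3 vs 3] → A does not strictly dominate C (column X: 3 ≤ 5)
  B vs A: [4 vs 3, 5 vs 4, 7 vs 3] → B strictly dominates A
  B vs C: [4 vs 5, 5 vs 2, 7 vs 3] → B does not strictly dominate C (column X: 4 ≤ 5)
  C vs A: [5 vs 3, 2 vs 4, 3 vs 3] → C does not strictly dominate A (column Y: 2 ≤ 4)
  C vs B: [5 vs 4, 2 vs 5, 3 vs 7] → C does not strictly dominate B (column Y: 2 ≤ 5)
No single strategy strictly dominates all others → no strictly dominant strategy.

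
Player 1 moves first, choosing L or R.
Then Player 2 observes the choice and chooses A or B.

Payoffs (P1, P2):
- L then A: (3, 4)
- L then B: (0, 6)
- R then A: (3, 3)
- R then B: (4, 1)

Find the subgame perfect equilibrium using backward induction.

P1 plays R, P2 plays B after L and A after R; Payoff (3, 3)

Work:
Backward induction:
After L: P2 chooses B → P1 gets 0
After R: P2 chooses A → P1 gets 3
P1 chooses R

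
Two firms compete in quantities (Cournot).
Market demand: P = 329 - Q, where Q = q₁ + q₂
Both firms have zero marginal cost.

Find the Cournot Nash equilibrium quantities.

q₁* = q₂* = 109.67; P* = 109.67

Work:
Profit: π_i = P·q_i = (a - q_i - q_j)·q_i
FOC: ∂π_i/∂q_i = a - 2q_i - q_j = 0
Reaction function: q_i = (329 - q_j)/2
Symmetry: q* = 329/3 = 109.67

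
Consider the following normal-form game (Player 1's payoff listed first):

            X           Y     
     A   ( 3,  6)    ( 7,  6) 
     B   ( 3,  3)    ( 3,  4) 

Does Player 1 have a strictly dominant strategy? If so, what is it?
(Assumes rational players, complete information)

No strictly dominant strategy exists for Player 1

Work:
A strategy strictly dominates another if it gives a strictly higher payoff against every opponent action. Compare each pair of P1's strategies column-by-column:
  A vs B: [3 vs 3, 7 vs 3] → A does not strictly dominate B (column X: 3 ≤ 3)
  B vs A: [3 vs 3, 3 vs 7] → B does not strictly dominate A (column X: 3 ≤ 3)
No single strategy strictly dominates all others → no strictly dominant strategy.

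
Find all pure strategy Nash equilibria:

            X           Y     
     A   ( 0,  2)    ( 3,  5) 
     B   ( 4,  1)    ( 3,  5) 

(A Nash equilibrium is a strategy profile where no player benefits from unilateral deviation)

Nash equilibrium: (A, Y), (B, Y)

Work:
Best responses:
  P1 vs X: payoffs [0, 4] → best response B (payoff 4)
  P1 vs Y: payoffs [3, 3] → best response A/B (payoff 3)
  P2 vs A: payoffs [2, 5] → best response Y (payoff 5)
  P2 vs B: payoffs [1, 5] → best response Y (payoff 5)
Mutual best responses: (A,Y), (B,Y) → Nash equilibria.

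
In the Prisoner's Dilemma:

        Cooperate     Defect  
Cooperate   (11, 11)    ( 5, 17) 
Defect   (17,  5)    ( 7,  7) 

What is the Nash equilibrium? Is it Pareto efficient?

(Defect, Defect) is NE; not Pareto efficient

Work:
Defect dominates Cooperate for both players:
If P2 cooperates: Defect (17) > Cooperate (11)
If P2 defects: Defect (7) > Cooperate (5)
NE: (Defect, Defect) with payoff (7, 7)
But (Cooperate, Cooperate) = (11, 11) Pareto dominates (7, 7)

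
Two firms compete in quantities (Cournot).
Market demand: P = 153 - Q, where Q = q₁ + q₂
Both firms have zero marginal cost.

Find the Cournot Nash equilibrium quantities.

q₁* = q₂* = 51.0; P* = 51.0

Work:
Profit: π_i = P·q_i = (a - q_i - q_j)·q_i
FOC: ∂π_i/∂q_i = a - 2q_i - q_j = 0
Reaction function: q_i = (153 - q_j)/2
Symmetry: q* = 153/3 = 51.0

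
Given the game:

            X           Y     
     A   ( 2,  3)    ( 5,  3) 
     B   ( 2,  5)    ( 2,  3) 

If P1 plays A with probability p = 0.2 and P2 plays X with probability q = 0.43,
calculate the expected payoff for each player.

E[P1] = 2.342, E[P2] = 3.688

Work:
E[P1] = p·q·π₁(A,X) + p·(1-q)·π₁(A,Y) + (1-p)·q·π₁(B,X) + (1-p)·(1-q)·π₁(B,Y)
= 0.2·0.43·2 + 0.2·0.57·5 + 0.8·0.43·2 + 0.8·0.57·2
= 2.342

E[P2] = 3.688 (similar calculation)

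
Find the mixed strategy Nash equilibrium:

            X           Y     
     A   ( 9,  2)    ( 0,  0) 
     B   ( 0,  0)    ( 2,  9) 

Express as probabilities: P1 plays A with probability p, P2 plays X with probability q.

p = 0.8182, q = 0.1818

Work:
Find probabilities that make opponent indifferent:
P2 chooses q to make P1 indifferent between A and B
P1 chooses p to make P2 indifferent between X and Y
Mixed NE: P1 plays (A: 0.8182, B: 0.1818), P2 plays (X: 0.1818, Y: 0.8182)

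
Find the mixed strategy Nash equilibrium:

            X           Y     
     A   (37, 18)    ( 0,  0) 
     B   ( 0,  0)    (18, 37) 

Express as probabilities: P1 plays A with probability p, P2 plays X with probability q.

p = 0.6727, q = 0.3273

Work:
Find probabilities that make opponent indifferent:
P2 chooses q to make P1 indifferent between A and B
P1 chooses p to make P2 indifferent between X and Y
Mixed NE: P1 plays (A: 0.6727, B: 0.3273), P2 plays (X: 0.3273, Y: 0.6727)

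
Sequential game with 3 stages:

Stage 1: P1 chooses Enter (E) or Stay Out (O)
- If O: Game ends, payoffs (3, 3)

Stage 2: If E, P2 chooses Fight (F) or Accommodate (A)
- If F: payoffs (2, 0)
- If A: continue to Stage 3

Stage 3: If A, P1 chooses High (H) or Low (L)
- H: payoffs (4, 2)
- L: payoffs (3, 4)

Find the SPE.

SPE: (E, A, H); Outcome (4, 2)

Work:
Stage 3: P1 chooses H (4 vs 3)
Stage 2: P2: F->0, A->2 (anticipating H). Choose A
Stage 1: P1: O->3, E->4 (anticipating A, H). Choose E
SPE path: E -> A -> H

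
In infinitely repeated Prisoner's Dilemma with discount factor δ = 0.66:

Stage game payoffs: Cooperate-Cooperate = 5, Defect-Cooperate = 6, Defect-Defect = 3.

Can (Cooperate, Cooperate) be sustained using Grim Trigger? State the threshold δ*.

δ* = 0.3333; since δ = 0.66 ≥ 0.3333, cooperation can be sustained

Work:
For Grim Trigger:
Cooperate forever: 5/(1-δ)
Defect then punished: 6 + 3·δ/(1-δ)
Need: 5/(1-δ) ≥ 6 + 3·δ/(1-δ)
Solving: δ ≥ (T-R)/(T-P) = (6-5)/(6-3) = 0.3333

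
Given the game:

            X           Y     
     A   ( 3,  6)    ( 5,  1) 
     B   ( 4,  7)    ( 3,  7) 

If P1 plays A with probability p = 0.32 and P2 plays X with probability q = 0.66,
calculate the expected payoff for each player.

E[P1] = 3.6664, E[P2] = 6.136

Work:
E[P1] = p·q·π₁(A,X) + p·(1-q)·π₁(A,Y) + (1-p)·q·π₁(B,X) + (1-p)·(1-q)·π₁(B,Y)
= 0.32·0.66·3 + 0.32·0.34·5 + 0.68·0.66·4 + 0.68·0.34·3
= 3.6664

E[P2] = 6.136 (similar calculation)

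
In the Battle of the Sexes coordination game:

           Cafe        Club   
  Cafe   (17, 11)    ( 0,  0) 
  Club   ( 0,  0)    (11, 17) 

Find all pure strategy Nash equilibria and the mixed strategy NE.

Pure NE: (Cafe, Cafe) and (Club, Club); Mixed NE: p = 0.6071, q = 0.3929

Work:
Check pure NE:
(Cafe, Cafe): (17, 11) - no unilateral deviation beneficial
(Club, Club): (11, 17) - no unilateral deviation beneficial
Mixed NE: P1 plays Cafe with p = 0.6071, P2 plays Cafe with q = 0.3929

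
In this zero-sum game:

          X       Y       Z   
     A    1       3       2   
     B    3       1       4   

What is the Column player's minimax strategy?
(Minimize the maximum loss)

Column should play X or Y (all achieve the minimum), value = 3

Work:
Column player minimizes Row's maximum payoff:
Column X: max payoff to Row = 3
Column Y: max payoff to Row = 3
Column Z: max payoff to Row = 4
Minimum is 3, achieved by columns X, Y (tied).
Each of X or Y is a minimax strategy.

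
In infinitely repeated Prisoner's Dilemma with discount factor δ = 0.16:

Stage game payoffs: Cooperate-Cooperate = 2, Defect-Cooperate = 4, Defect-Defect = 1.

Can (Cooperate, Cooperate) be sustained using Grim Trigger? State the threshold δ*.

δ* = 0.6667; since δ = 0.16 < 0.6667, cooperation cannot be sustained

Work:
For Grim Trigger:
Cooperate forever: 2/(1-δ)
Defect then punished: 4 + 1·δ/(1-δ)
Need: 2/(1-δ) ≥ 4 + 1·δ/(1-δ)
Solving: δ ≥ (T-R)/(T-P) = (4-2)/(4-1) = 0.6667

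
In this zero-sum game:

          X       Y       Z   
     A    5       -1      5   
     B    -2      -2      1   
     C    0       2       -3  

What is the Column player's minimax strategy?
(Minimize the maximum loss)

Column should play Y, value = 2

Work:
Column player minimizes Row's maximum payoff:
Column X: max payoff to Row = 5
Column Y: max payoff to Row = 2
Column Z: max payoff to Row = 5
Minimum is 2, achieved by column Y.
Minimax strategy: Y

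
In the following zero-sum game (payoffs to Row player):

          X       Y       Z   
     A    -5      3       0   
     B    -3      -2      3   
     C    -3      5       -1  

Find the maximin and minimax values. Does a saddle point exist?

Maximin = -3, Minimax = -3, Saddle: True

Work:
Row minimums: [-5, -3, -3] → maximin = -3
Column maximums: [-3, 5, 3] → minimax = -3
Saddle point exists! Game value = -3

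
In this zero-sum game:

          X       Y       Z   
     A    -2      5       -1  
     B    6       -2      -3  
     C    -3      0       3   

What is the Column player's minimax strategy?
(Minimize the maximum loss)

Column should play Z, value = 3

Work:
Column player minimizes Row's maximum payoff:
Column X: max payoff to Row = 6
Column Y: max payoff to Row = 5
Column Z: max payoff to Row = 3
Minimum is 3, achieved by column Z.
Minimax strategy: Z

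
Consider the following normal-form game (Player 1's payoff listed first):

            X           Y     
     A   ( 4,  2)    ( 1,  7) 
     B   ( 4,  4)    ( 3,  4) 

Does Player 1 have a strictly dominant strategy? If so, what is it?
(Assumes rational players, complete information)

No strictly dominant strategy exists for Player 1

Work:
A strategy strictly dominates another if it gives a strictly higher payoff against every opponent action. Compare each pair of P1's strategies column-by-column:
  A vs B: [4 vs 4, 1 vs 3] → A does not strictly dominate B (column X: 4 ≤ 4)
  B vs A: [4 vs 4, 3 vs 1] → B does not strictly dominate A (column X: 4 ≤ 4)
No single strategy strictly dominates all others → no strictly dominant strategy.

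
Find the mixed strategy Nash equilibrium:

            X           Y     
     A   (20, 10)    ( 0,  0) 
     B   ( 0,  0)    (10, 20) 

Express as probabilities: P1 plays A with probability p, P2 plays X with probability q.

p = 0.6667, q = 0.3333

Work:
Find probabilities that make opponent indifferent:
P2 chooses q to make P1 indifferent between A and B
P1 chooses p to make P2 indifferent between X and Y
Mixed NE: P1 plays (A: 0.6667, B: 0.3333), P2 plays (X: 0.3333, Y: 0.6667)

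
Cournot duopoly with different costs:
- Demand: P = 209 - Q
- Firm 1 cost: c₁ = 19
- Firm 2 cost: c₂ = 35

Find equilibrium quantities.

q₁* = 68.67, q₂* = 52.67

Work:
Reaction: q₁ = (209 - 19 - q₂)/2
Reaction: q₂ = (209 - 35 - q₁)/2
Solve simultaneously:
q₁* = (209 - 2×19 + 35)/3 = 68.67
q₂* = (209 - 2×35 + 19)/3 = 52.67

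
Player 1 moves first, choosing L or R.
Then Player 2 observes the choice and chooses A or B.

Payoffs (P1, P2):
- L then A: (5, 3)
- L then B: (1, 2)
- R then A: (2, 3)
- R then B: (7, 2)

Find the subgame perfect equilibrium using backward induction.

P1 plays L, P2 plays A after L and A after R; Payoff (5, 3)

Work:
Backward induction:
After L: P2 chooses A → P1 gets 5
After R: P2 chooses A → P1 gets 2
P1 chooses L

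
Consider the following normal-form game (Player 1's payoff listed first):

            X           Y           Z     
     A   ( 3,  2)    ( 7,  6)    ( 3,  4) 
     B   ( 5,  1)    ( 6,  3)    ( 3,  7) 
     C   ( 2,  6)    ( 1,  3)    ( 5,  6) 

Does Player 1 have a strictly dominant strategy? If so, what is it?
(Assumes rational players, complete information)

No strictly dominant strategy exists for Player 1

Work:
A strategy strictly dominates another if it gives a strictly higher payoff against every opponent action. Compare each pair of P1's strategies column-by-column:
  A vs B: [3 vs 5, 7 vs 6, 3 vs 3] → A does not strictly dominate B (column X: 3 ≤ 5)
  A vs C: [3 vs 2, 7 vs 1, 3 vs 5] → A does not strictly dominate C (column Z: 3 ≤ 5)
  B vs A: [5 vs 3, 6 vs 7, 3 vs 3] → B does not strictly dominate A (column Y: 6 ≤ 7)
  B vs C: [5 vs 2, 6 vs 1, 3 vs 5] → B does not strictly dominate C (column Z: 3 ≤ 5)
  C vs A: [2 vs 3, 1 vs 7, 5 vs 3] → C does not strictly dominate A (column X: 2 ≤ 3)
  C vs B: [2 vs 5, 1 vs 6, 5 vs 3] → C does not strictly dominate B (column X: 2 ≤ 5)
No single strategy strictly dominates all others → no strictly dominant strategy.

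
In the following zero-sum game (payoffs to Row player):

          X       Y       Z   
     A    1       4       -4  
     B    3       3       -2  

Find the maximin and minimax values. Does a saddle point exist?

Maximin = -2, Minimax = -2, Saddle: True

Work:
Row minimums: [-4, -2] → maximin = -2
Column maximums: [3, 4, -2] → minimax = -2
Saddle point exists! Game value = -2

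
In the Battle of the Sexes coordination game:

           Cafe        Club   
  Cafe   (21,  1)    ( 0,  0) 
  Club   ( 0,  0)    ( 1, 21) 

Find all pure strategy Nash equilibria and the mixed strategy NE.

Pure NE: (Cafe, Cafe) and (Club, Club); Mixed NE: p = 0.9545, q = 0.0455

Work:
Check pure NE:
(Cafe, Cafe): (21, 1) - no unilateral deviation beneficial
(Club, Club): (1, 21) - no unilateral deviation beneficial
Mixed NE: P1 plays Cafe with p = 0.9545, P2 plays Cafe with q = 0.0455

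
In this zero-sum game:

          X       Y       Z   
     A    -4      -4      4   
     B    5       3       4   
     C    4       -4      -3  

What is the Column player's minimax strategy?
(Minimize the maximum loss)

Column should play Y, value = 3

Work:
Column player minimizes Row's maximum payoff:
Column X: max payoff to Row = 5
Column Y: max payoff to Row = 3
Column Z: max payoff to Row = 4
Minimum is 3, achieved by column Y.
Minimax strategy: Y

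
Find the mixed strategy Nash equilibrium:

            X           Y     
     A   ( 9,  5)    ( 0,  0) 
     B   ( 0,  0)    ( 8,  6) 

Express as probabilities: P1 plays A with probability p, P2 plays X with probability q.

p = 0.5455, q = 0.4706

Work:
Find probabilities that make opponent indifferent:
P2 chooses q to make P1 indifferent between A and B
P1 chooses p to make P2 indifferent between X and Y
Mixed NE: P1 plays (A: 0.5455, B: 0.4545), P2 plays (X: 0.4706, Y: 0.5294)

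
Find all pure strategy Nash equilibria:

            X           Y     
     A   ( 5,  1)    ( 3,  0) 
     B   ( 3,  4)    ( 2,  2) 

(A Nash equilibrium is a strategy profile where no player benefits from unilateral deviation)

Nash equilibrium: (A, X)

Work:
Best responses:
  P1 vs X: payoffs [5, 3] → best response A (payoff 5)
  P1 vs Y: payoffs [3, 2] → best response A (payoff 3)
  P2 vs A: payoffs [1, 0] → best response X (payoff 1)
  P2 vs B: payoffs [4, 2] → best response X (payoff 4)
Mutual best responses: (A,X) → Nash equilibria.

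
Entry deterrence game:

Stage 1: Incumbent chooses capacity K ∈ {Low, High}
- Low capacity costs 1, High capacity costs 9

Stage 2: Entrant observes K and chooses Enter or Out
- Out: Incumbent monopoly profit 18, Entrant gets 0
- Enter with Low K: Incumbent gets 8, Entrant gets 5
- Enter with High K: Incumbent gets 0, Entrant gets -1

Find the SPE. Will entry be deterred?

SPE: (High, Enter|Low, Out|High); Entry deterred. Incumbent net profit = 9

Work:
After Low K: Entrant enters (5 > 0)
After High K: Entrant stays out (-1 < 0)
Incumbent: Low → 8−1=7, High → 18−9=9
Incumbent chooses High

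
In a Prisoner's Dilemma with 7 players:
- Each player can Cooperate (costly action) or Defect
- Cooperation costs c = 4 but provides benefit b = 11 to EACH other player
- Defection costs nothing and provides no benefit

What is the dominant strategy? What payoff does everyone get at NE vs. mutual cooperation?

Dominant: Defect; NE payoff = 0; Coop payoff = 62

Work:
Defect dominates (saves cost c = 4, benefit to others is external)
NE: All defect → everyone gets 0
If all cooperate: each receives (6)×11 - 4 = 62
Social dilemma: 62 > 0 but NE gives 0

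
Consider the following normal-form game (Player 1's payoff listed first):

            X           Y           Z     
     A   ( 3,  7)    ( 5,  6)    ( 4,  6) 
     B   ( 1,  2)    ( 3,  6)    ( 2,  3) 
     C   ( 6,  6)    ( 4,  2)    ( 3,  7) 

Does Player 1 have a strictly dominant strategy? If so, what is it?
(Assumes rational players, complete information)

No strictly dominant strategy exists for Player 1

Work:
A strategy strictly dominates another if it gives a strictly higher payoff against every opponent action. Compare each pair of P1's strategies column-by-column:
  A vs B: [3 vs 1, 5 vs 3, 4 vs 2] → A strictly dominates B
  A vs C: [3 vs 6, 5 vs 4, 4 vs 3] → A does not strictly dominate C (column X: 3 ≤ 6)
  B vs A: [1 vs 3, 3 vs 5, 2 vs 4] → B does not strictly dominate A (column X: 1 ≤ 3)
  B vs C: [1 vs 6, 3 vs 4, 2 vs 3] → B does not strictly dominate C (column X: 1 ≤ 6)
  C vs A: [6 vs 3, 4 vs 5, 3 vs 4] → C does not strictly dominate A (column Y: 4 ≤ 5)
  C vs B: [6 vs 1, 4 vs 3, 3 vs 2] → C strictly dominates B
No single strategy strictly dominates all others → no strictly dominant strategy.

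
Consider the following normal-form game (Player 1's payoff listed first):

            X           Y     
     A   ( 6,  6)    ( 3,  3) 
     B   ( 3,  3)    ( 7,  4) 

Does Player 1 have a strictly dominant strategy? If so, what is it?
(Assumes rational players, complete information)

No strictly dominant strategy exists for Player 1

Work:
A strategy strictly dominates another if it gives a strictly higher payoff against every opponent action. Compare each pair of P1's strategies column-by-column:
  A vs B: [6 vs 3, 3 vs 7] → A does not strictly dominate B (column Y: 3 ≤ 7)
  B vs A: [3 vs 6, 7 vs 3] → B does not strictly dominate A (column X: 3 ≤ 6)
No single strategy strictly dominates all others → no strictly dominant strategy.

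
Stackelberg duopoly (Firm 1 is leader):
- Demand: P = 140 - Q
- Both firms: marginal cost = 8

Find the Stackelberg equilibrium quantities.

q₁* (leader) = 66.0, q₂* (follower) = 33.0

Work:
Follower's reaction: q₂ = (a - c - q₁)/2
Leader substitutes: π₁ = q₁·(a - q₁ - (a-c-q₁)/2 - c)
FOC: q₁* = (140 - 8)/2 = 66.00
Then: q₂* = (140 - 8 - 66.0)/2 = 33.00
Leader has first-mover advantage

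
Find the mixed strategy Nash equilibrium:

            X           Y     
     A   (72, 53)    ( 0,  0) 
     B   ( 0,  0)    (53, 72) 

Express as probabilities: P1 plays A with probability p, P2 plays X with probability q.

p = 0.576, q = 0.424

Work:
Find probabilities that make opponent indifferent:
P2 chooses q to make P1 indifferent between A and B
P1 chooses p to make P2 indifferent between X and Y
Mixed NE: P1 plays (A: 0.576, B: 0.424), P2 plays (X: 0.424, Y: 0.576)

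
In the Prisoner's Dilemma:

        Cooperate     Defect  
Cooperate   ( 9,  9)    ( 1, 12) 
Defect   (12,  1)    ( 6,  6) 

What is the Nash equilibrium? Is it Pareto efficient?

(Defect, Defect) is NE; not Pareto efficient

Work:
Defect dominates Cooperate for both players:
If P2 cooperates: Defect (12) > Cooperate (9)
If P2 defects: Defect (6) > Cooperate (1)
NE: (Defect, Defect) with payoff (6, 6)
But (Cooperate, Cooperate) = (9, 9) Pareto dominates (6, 6)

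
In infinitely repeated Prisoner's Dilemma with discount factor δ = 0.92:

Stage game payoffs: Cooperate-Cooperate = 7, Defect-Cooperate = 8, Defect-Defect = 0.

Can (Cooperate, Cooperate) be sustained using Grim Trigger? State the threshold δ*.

δ* = 0.125; since δ = 0.92 ≥ 0.125, cooperation can be sustained

Work:
For Grim Trigger:
Cooperate forever: 7/(1-δ)
Defect then punished: 8 + 0·δ/(1-δ)
Need: 7/(1-δ) ≥ 8 + 0·δ/(1-δ)
Solving: δ ≥ (T-R)/(T-P) = (8-7)/(8-0) = 0.125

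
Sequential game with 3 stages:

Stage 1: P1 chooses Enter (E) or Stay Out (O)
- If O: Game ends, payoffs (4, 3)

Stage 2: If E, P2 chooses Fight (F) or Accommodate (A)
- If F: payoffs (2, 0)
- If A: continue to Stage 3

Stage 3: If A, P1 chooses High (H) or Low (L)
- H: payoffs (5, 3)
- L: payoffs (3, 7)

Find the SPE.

SPE: (E, A, H); Outcome (5, 3)

Work:
Stage 3: P1 chooses H (5 vs 3)
Stage 2: P2: F->0, A->3 (anticipating H). Choose A
Stage 1: P1: O->4, E->5 (anticipating A, H). Choose E
SPE path: E -> A -> H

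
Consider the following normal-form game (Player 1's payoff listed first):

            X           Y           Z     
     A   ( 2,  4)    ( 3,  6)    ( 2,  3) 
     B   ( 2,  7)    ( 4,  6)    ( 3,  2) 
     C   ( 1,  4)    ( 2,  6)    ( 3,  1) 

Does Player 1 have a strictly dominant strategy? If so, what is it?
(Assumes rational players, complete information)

No strictly dominant strategy exists for Player 1

Work:
A strategy strictly dominates another if it gives a strictly higher payoff against every opponent action. Compare each pair of P1's strategies column-by-column:
  A vs B: [2 vs 2, 3 vs 4, 2 vs 3] → A does not strictly dominate B (column X: 2 ≤ 2)
  A vs C: [2 vs 1, 3 vs 2, 2 vs 3] → A does not strictly dominate C (column Z: 2 ≤ 3)
  B vs A: [2 vs 2, 4 vs 3, 3 vs 2] → B does not strictly dominate A (column X: 2 ≤ 2)
  B vs C: [2 vs 1, 4 vs 2, 3 vs 3] → B does not strictly dominate C (column Z: 3 ≤ 3)
  C vs A: [1 vs 2, 2 vs 3, 3 vs 2] → C does not strictly dominate A (column X: 1 ≤ 2)
  C vs B: [1 vs 2, 2 vs 4, 3 vs 3] → C does not strictly dominate B (column X: 1 ≤ 2)
No single strategy strictly dominates all others → no strictly dominant strategy.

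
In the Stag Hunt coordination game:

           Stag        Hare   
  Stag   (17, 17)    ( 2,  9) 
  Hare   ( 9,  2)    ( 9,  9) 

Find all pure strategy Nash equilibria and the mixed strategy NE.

Pure NE: (Stag, Stag) and (Hare, Hare); Mixed NE: p = 0.4667, q = 0.4667

Work:
Check pure NE:
(Stag, Stag): (17, 17) - no unilateral deviation beneficial
(Hare, Hare): (9, 9) - no unilateral deviation beneficial
Mixed NE: P1 plays Stag with p = 0.4667, P2 plays Stag with q = 0.4667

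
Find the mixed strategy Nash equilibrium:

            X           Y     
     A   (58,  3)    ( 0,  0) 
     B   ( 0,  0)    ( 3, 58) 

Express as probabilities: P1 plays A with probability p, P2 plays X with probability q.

p = 0.9508, q = 0.0492

Work:
Find probabilities that make opponent indifferent:
P2 chooses q to make P1 indifferent between A and B
P1 chooses p to make P2 indifferent between X and Y
Mixed NE: P1 plays (A: 0.9508, B: 0.0492), P2 plays (X: 0.0492, Y: 0.9508)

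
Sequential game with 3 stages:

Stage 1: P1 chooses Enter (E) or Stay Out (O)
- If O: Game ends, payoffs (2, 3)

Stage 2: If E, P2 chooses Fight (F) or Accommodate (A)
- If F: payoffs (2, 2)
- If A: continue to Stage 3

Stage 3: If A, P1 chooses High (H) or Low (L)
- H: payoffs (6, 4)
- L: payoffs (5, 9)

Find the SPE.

SPE: (E, A, H); Outcome (6, 4)

Work:
Stage 3: P1 chooses H (6 vs 5)
Stage 2: P2: F->2, A->4 (anticipating H). Choose A
Stage 1: P1: O->2, E->6 (anticipating A, H). Choose E
SPE path: E -> A -> H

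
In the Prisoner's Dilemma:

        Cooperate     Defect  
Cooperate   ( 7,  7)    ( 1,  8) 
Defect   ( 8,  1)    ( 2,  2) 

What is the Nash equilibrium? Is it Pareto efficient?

(Defect, Defect) is NE; not Pareto efficient

Work:
Defect dominates Cooperate for both players:
If P2 cooperates: Defect (8) > Cooperate (7)
If P2 defects: Defect (2) > Cooperate (1)
NE: (Defect, Defect) with payoff (2, 2)
But (Cooperate, Cooperate) = (7, 7) Pareto dominates (2, 2)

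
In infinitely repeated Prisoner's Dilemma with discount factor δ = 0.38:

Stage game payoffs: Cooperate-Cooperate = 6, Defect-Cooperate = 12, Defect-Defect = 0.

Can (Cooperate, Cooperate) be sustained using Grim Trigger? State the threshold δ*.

δ* = 0.5; since δ = 0.38 < 0.5, cooperation cannot be sustained

Work:
For Grim Trigger:
Cooperate forever: 6/(1-δ)
Defect then punished: 12 + 0·δ/(1-δ)
Need: 6/(1-δ) ≥ 12 + 0·δ/(1-δ)
Solving: δ ≥ (T-R)/(T-P) = (12-6)/(12-0) = 0.5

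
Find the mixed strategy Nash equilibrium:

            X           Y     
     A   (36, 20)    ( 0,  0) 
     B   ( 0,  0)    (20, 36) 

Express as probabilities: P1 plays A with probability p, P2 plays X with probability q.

p = 0.6429, q = 0.3571

Work:
Find probabilities that make opponent indifferent:
P2 chooses q to make P1 indifferent between A and B
P1 chooses p to make P2 indifferent between X and Y
Mixed NE: P1 plays (A: 0.6429, B: 0.3571), P2 plays (X: 0.3571, Y: 0.6429)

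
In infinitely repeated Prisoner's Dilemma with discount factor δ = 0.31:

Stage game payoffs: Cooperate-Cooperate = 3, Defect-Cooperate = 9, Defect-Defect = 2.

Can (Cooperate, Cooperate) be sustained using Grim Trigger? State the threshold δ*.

δ* = 0.8571; since δ = 0.31 < 0.8571, cooperation cannot be sustained

Work:
For Grim Trigger:
Cooperate forever: 3/(1-δ)
Defect then punished: 9 + 2·δ/(1-δ)
Need: 3/(1-δ) ≥ 9 + 2·δ/(1-δ)
Solving: δ ≥ (T-R)/(T-P) = (9-3)/(9-2) = 0.8571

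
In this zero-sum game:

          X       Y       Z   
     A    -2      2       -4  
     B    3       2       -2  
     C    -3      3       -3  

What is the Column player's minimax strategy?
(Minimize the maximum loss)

Column should play Z, value = -2

Work:
Column player minimizes Row's maximum payoff:
Column X: max payoff to Row = 3
Column Y: max payoff to Row = 3
Column Z: max payoff to Row = -2
Minimum is -2, achieved by column Z.
Minimax strategy: Z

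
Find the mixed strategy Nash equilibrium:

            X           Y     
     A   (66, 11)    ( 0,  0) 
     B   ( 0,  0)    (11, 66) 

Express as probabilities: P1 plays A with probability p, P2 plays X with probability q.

p = 0.8571, q = 0.1429

Work:
Find probabilities that make opponent indifferent:
P2 chooses q to make P1 indifferent between A and B
P1 chooses p to make P2 indifferent between X and Y
Mixed NE: P1 plays (A: 0.8571, B: 0.1429), P2 plays (X: 0.1429, Y: 0.8571)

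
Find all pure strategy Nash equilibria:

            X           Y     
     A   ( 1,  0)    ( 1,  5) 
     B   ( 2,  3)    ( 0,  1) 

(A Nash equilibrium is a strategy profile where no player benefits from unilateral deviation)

Nash equilibrium: (A, Y), (B, X)

Work:
Best responses:
  P1 vs X: payoffs [1, 2] → best response B (payoff 2)
  P1 vs Y: payoffs [1, 0] → best response A (payoff 1)
  P2 vs A: payoffs [0, 5] → best response Y (payoff 5)
  P2 vs B: payoffs [3, 1] → best response X (payoff 3)
Mutual best responses: (A,Y), (B,X) → Nash equilibria.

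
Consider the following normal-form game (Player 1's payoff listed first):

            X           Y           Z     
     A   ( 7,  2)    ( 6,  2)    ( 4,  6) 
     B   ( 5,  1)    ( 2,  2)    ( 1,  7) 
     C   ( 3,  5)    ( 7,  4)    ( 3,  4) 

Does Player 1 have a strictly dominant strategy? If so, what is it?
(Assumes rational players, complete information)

No strictly dominant strategy exists for Player 1

Work:
A strategy strictly dominates another if it gives a strictly higher payoff against every opponent action. Compare each pair of P1's strategies column-by-column:
  A vs B: [7 vs 5, 6 vs 2, 4 vs 1] → A strictly dominates B
  A vs C: [7 vs 3, 6 vs 7, 4 vs 3] → A does not strictly dominate C (column Y: 6 ≤ 7)
  B vs A: [5 vs 7, 2 vs 6, 1 vs 4] → B does not strictly dominate A (column X: 5 ≤ 7)
  B vs C: [5 vs 3, 2 vs 7, 1 vs 3] → B does not strictly dominate C (column Y: 2 ≤ 7)
  C vs A: [3 vs 7, 7 vs 6, 3 vs 4] → C does not strictly dominate A (column X: 3 ≤ 7)
  C vs B: [3 vs 5, 7 vs 2, 3 vs 1] → C does not strictly dominate B (column X: 3 ≤ 5)
No single strategy strictly dominates all others → no strictly dominant strategy.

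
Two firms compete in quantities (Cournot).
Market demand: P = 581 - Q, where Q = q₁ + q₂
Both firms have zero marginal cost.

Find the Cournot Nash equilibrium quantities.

q₁* = q₂* = 193.67; P* = 193.67

Work:
Profit: π_i = P·q_i = (a - q_i - q_j)·q_i
FOC: ∂π_i/∂q_i = a - 2q_i - q_j = 0
Reaction function: q_i = (581 - q_j)/2
Symmetry: q* = 581/3 = 193.67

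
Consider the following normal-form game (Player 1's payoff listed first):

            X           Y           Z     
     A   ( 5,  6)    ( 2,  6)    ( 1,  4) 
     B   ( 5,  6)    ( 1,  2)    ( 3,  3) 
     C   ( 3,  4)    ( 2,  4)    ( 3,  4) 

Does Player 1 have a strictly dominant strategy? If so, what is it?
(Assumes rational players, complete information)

No strictly dominant strategy exists for Player 1

Work:
A strategy strictly dominates another if it gives a strictly higher payoff against every opponent action. Compare each pair of P1's strategies column-by-column:
  A vs B: [5 vs 5, 2 vs 1, 1 vs 3] → A does not strictly dominate B (column X: 5 ≤ 5)
  A vs C: [5 vs 3, 2 vs 2, 1 vs 3] → A does not strictly dominate C (column Y: 2 ≤ 2)
  B vs A: [5 vs 5, 1 vs 2, 3 vs 1] → B does not strictly dominate A (column X: 5 ≤ 5)
  B vs C: [5 vs 3, 1 vs 2, 3 vs 3] → B does not strictly dominate C (column Y: 1 ≤ 2)
  C vs A: [3 vs 5, 2 vs 2, 3 vs 1] → C does not strictly dominate A (column X: 3 ≤ 5)
  C vs B: [3 vs 5, 2 vs 1, 3 vs 3] → C does not strictly dominate B (column X: 3 ≤ 5)
No single strategy strictly dominates all others → no strictly dominant strategy.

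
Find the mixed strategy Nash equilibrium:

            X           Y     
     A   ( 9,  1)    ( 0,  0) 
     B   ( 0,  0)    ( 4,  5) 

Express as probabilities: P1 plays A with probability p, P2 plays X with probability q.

p = 0.8333, q = 0.3077

Work:
Find probabilities that make opponent indifferent:
P2 chooses q to make P1 indifferent between A and B
P1 chooses p to make P2 indifferent between X and Y
Mixed NE: P1 plays (A: 0.8333, B: 0.1667), P2 plays (X: 0.3077, Y: 0.6923)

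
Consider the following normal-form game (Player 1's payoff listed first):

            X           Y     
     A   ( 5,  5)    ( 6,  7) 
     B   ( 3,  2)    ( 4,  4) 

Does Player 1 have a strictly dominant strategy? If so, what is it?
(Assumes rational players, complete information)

Yes, Player 1's strictly dominant strategy is A

Work:
A strategy strictly dominates another if it gives a strictly higher payoff against every opponent action. Compare each pair of P1's strategies column-by-column:
  A vs B: [5 vs 3, 6 vs 4] → A strictly dominates B
  B vs A: [3 vs 5, 4 vs 6] → B does not strictly dominate A (column X: 3 ≤ 5)
A strictly dominates every other strategy → strictly dominant.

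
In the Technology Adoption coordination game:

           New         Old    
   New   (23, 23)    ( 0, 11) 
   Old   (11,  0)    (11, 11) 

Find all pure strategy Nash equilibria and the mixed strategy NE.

Pure NE: (New, New) and (Old, Old); Mixed NE: p = 0.4783, q = 0.4783

Work:
Check pure NE:
(New, New): (23, 23) - no unilateral deviation beneficial
(Old, Old): (11, 11) - no unilateral deviation beneficial
Mixed NE: P1 plays New with p = 0.4783, P2 plays New with q = 0.4783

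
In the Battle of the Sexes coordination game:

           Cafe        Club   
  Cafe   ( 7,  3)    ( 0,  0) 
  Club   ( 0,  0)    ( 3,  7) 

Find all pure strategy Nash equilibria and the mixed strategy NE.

Pure NE: (Cafe, Cafe) and (Club, Club); Mixed NE: p = 0.7, q = 0.3

Work:
Check pure NE:
(Cafe, Cafe): (7, 3) - no unilateral deviation beneficial
(Club, Club): (3, 7) - no unilateral deviation beneficial
Mixed NE: P1 plays Cafe with p = 0.7, P2 plays Cafe with q = 0.3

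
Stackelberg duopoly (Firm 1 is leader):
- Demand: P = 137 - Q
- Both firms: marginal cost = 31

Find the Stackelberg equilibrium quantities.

q₁* (leader) = 53.0, q₂* (follower) = 26.5

Work:
Follower's reaction: q₂ = (a - c - q₁)/2
Leader substitutes: π₁ = q₁·(a - q₁ - (a-c-q₁)/2 - c)
FOC: q₁* = (137 - 31)/2 = 53.00
Then: q₂* = (137 - 31 - 53.0)/2 = 26.50
Leader has first-mover advantage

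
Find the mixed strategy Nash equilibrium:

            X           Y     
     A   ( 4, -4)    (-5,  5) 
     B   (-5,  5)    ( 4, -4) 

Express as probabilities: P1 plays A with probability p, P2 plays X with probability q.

p = 0.5, q = 0.5

Work:
Find probabilities that make opponent indifferent:
P2 chooses q to make P1 indifferent between A and B
P1 chooses p to make P2 indifferent between X and Y
Mixed NE: P1 plays (A: 0.5, B: 0.5), P2 plays (X: 0.5, Y: 0.5)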